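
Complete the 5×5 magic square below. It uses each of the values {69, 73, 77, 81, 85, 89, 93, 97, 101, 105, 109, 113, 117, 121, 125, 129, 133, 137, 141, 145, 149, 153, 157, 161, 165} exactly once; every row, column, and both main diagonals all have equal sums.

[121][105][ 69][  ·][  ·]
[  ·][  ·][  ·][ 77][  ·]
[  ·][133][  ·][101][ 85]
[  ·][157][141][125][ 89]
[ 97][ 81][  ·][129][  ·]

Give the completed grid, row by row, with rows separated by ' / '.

The 25 entries sum to 2925, so each line sums to 2925/5 = 585.
Row 4 must total 585; the given cells sum to 512, so (4,1) = 73.
From column 2, 585 − (105 + 133 + 157 + 81) gives (2,2) = 109.
Column 4: 77 + 101 + 125 + 129 + ? = 585, so (1,4) = 153.
Using row 1: 121 + 105 + 69 + 153 + ? → (1,5) = 585 − 448 = 137.
Anti-diagonal must total 585; the given cells sum to 468, so (3,3) = 117.
From row 3, 585 − (133 + 117 + 101 + 85) gives (3,1) = 149.
From column 1, 585 − (121 + 149 + 73 + 97) gives (2,1) = 145.
From main diagonal, 585 − (121 + 109 + 117 + 125) gives (5,5) = 113.
Row 5 must total 585; the given cells sum to 420, so (5,3) = 165.
Using column 3: 69 + 117 + 141 + 165 + ? → (2,3) = 585 − 492 = 93.
The remaining cell in column 5 is (2,5) = 585 − 424 = 161.

121 105 69 153 137 / 145 109 93 77 161 / 149 133 117 101 85 / 73 157 141 125 89 / 97 81 165 129 113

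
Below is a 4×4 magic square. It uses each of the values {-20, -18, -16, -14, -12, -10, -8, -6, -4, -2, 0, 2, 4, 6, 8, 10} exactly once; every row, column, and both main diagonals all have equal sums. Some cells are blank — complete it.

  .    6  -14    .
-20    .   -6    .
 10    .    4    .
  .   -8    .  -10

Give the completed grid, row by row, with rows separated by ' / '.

The 16 entries sum to -80, so each line sums to -80/4 = -20.
Using column 3: -14 + (-6) + 4 + ? → (4,3) = -20 − (-16) = -4.
Row 4 needs -20; the known cells sum to -22, so (4,1) = 2.
Column 1 must total -20; the given cells sum to -8, so (1,1) = -12.
The remaining cell in main diagonal is (2,2) = -20 − (-18) = -2.
From row 1, -20 − (-12 + 6 + (-14)) gives (1,4) = 0.
Row 2 must total -20; the given cells sum to -28, so (2,4) = 8.
From column 2, -20 − (6 + (-2) + (-8)) gives (3,2) = -16.
Using column 4: 0 + 8 + (-10) + ? → (3,4) = -20 − (-2) = -18.

-12 6 -14 0 / -20 -2 -6 8 / 10 -16 4 -18 / 2 -8 -4 -10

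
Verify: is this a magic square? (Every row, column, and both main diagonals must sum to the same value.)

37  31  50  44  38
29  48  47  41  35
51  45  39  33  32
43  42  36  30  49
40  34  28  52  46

Row 1: 37 + 31 + 50 + 44 + 38 = 200.
Row 2: 29 + 48 + 47 + 41 + 35 = 200.
Row 3: 51 + 45 + 39 + 33 + 32 = 200.
Row 4: 43 + 42 + 36 + 30 + 49 = 200.
Row 5: 40 + 34 + 28 + 52 + 46 = 200.
Column 1: 37 + 29 + 51 + 43 + 40 = 200.
Column 2: 31 + 48 + 45 + 42 + 34 = 200.
Column 3: 50 + 47 + 39 + 36 + 28 = 200.
Column 4: 44 + 41 + 33 + 30 + 52 = 200.
Column 5: 38 + 35 + 32 + 49 + 46 = 200.
Main diagonal: 37 + 48 + 39 + 30 + 46 = 200.
Anti-diagonal: 38 + 41 + 39 + 42 + 40 = 200.
All lines sum to 200.

Yes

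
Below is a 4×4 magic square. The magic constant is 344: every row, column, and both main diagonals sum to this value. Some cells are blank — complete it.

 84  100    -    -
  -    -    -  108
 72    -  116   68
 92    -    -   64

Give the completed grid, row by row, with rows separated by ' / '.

84 100 56 104 / 96 80 60 108 / 72 88 116 68 / 92 76 112 64

Row 3 must total 344; the given cells sum to 256, so (3,2) = 88.
Column 1 needs 344; the known cells sum to 248, so (2,1) = 96.
Column 4 must total 344; the given cells sum to 240, so (1,4) = 104.
Main diagonal must total 344; the given cells sum to 264, so (2,2) = 80.
From anti-diagonal, 344 − (104 + 88 + 92) gives (2,3) = 60.
Using row 1: 84 + 100 + 104 + ? → (1,3) = 344 − 288 = 56.
Column 2: 100 + 80 + 88 + ? = 344, so (4,2) = 76.
Column 3 needs 344; the known cells sum to 232, so (4,3) = 112.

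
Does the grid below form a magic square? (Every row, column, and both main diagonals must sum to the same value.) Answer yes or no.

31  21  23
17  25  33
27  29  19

Row 1: 31 + 21 + 23 = 75.
Row 2: 17 + 25 + 33 = 75.
Row 3: 27 + 29 + 19 = 75.
Column 1: 31 + 17 + 27 = 75.
Column 2: 21 + 25 + 29 = 75.
Column 3: 23 + 33 + 19 = 75.
Main diagonal: 31 + 25 + 19 = 75.
Anti-diagonal: 23 + 25 + 27 = 75.
All lines sum to 75.

Yes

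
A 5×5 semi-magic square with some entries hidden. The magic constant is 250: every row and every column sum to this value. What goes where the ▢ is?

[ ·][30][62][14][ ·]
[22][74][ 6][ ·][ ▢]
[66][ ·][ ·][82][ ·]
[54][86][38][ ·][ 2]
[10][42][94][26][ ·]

Row 4 needs 250; the known cells sum to 180, so (4,4) = 70.
From row 5, 250 − (10 + 42 + 94 + 26) gives (5,5) = 78.
Column 1: 22 + 66 + 54 + 10 + ? = 250, so (1,1) = 98.
Column 2 must total 250; the given cells sum to 232, so (3,2) = 18.
Column 3: 62 + 6 + 38 + 94 + ? = 250, so (3,3) = 50.
Column 4 must total 250; the given cells sum to 192, so (2,4) = 58.
From row 1, 250 − (98 + 30 + 62 + 14) gives (1,5) = 46.
Row 2 needs 250; the known cells sum to 160, so (2,5) = 90.

90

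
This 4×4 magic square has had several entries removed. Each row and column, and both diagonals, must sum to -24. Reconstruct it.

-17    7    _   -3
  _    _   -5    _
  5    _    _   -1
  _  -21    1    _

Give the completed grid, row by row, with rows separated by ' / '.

-17 7 -11 -3 / -15 9 -5 -13 / 5 -19 -9 -1 / 3 -21 1 -7

Row 1: -17 + 7 + (-3) + ? = -24, so (1,3) = -11.
Column 3 needs -24; the known cells sum to -15, so (3,3) = -9.
The remaining cell in row 3 is (3,2) = -24 − (-5) = -19.
Column 2: 7 + (-19) + (-21) + ? = -24, so (2,2) = 9.
Using main diagonal: -17 + 9 + (-9) + ? → (4,4) = -24 − (-17) = -7.
Anti-diagonal: -3 + (-5) + (-19) + ? = -24, so (4,1) = 3.
Column 1 must total -24; the given cells sum to -9, so (2,1) = -15.
Column 4 needs -24; the known cells sum to -11, so (2,4) = -13.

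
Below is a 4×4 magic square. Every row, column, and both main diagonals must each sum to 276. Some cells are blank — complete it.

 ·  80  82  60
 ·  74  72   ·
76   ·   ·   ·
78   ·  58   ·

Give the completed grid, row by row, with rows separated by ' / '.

Row 1 needs 276; the known cells sum to 222, so (1,1) = 54.
Column 1 must total 276; the given cells sum to 208, so (2,1) = 68.
Column 3: 82 + 72 + 58 + ? = 276, so (3,3) = 64.
The remaining cell in main diagonal is (4,4) = 276 − 192 = 84.
Anti-diagonal needs 276; the known cells sum to 210, so (3,2) = 66.
The remaining cell in row 2 is (2,4) = 276 − 214 = 62.
The remaining cell in row 3 is (3,4) = 276 − 206 = 70.
Row 4 needs 276; the known cells sum to 220, so (4,2) = 56.

54 80 82 60 / 68 74 72 62 / 76 66 64 70 / 78 56 58 84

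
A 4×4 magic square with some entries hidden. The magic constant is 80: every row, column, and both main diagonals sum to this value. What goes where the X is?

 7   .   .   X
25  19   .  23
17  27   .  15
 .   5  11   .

The remaining cell in row 2 is (2,3) = 80 − 67 = 13.
The remaining cell in row 3 is (3,3) = 80 − 59 = 21.
Column 1 needs 80; the known cells sum to 49, so (4,1) = 31.
The remaining cell in column 2 is (1,2) = 80 − 51 = 29.
From column 3, 80 − (13 + 21 + 11) gives (1,3) = 35.
From main diagonal, 80 − (7 + 19 + 21) gives (4,4) = 33.
The remaining cell in anti-diagonal is (1,4) = 80 − 71 = 9.

9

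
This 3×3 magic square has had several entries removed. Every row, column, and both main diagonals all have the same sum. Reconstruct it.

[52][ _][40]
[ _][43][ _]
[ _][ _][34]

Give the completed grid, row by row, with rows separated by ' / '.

52 37 40 / 31 43 55 / 46 49 34

Main diagonal is already complete: 52 + 43 + 34 = 129, so that is the magic constant.
The remaining cell in row 1 is (1,2) = 129 − 92 = 37.
The remaining cell in column 2 is (3,2) = 129 − 80 = 49.
Column 3: 40 + 34 + ? = 129, so (2,3) = 55.
The remaining cell in anti-diagonal is (3,1) = 129 − 83 = 46.
From row 2, 129 − (43 + 55) gives (2,1) = 31.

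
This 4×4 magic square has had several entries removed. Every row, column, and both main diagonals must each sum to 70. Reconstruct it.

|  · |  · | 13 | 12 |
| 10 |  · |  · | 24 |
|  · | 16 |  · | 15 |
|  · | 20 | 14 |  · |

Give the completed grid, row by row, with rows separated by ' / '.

22 23 13 12 / 10 11 25 24 / 21 16 18 15 / 17 20 14 19

Column 4: 12 + 24 + 15 + ? = 70, so (4,4) = 19.
Row 4 must total 70; the given cells sum to 53, so (4,1) = 17.
Using anti-diagonal: 12 + 16 + 17 + ? → (2,3) = 70 − 45 = 25.
From row 2, 70 − (10 + 25 + 24) gives (2,2) = 11.
Column 2 must total 70; the given cells sum to 47, so (1,2) = 23.
From column 3, 70 − (13 + 25 + 14) gives (3,3) = 18.
Main diagonal must total 70; the given cells sum to 48, so (1,1) = 22.
From row 3, 70 − (16 + 18 + 15) gives (3,1) = 21.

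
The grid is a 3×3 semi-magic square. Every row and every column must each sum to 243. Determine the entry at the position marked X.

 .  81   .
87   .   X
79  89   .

83

The remaining cell in row 3 is (3,3) = 243 − 168 = 75.
Column 1 must total 243; the given cells sum to 166, so (1,1) = 77.
Column 2 needs 243; the known cells sum to 170, so (2,2) = 73.
Row 1 needs 243; the known cells sum to 158, so (1,3) = 85.
Using row 2: 87 + 73 + ? → (2,3) = 243 − 160 = 83.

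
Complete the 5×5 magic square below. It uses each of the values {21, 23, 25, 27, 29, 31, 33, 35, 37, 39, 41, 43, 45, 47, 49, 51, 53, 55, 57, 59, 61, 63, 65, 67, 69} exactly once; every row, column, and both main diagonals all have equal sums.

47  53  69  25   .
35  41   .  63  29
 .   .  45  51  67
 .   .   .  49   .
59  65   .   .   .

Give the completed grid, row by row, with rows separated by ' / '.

47 53 69 25 31 / 35 41 57 63 29 / 23 39 45 51 67 / 61 27 33 49 55 / 59 65 21 37 43

The 25 entries sum to 1125, so each line sums to 1125/5 = 225.
Row 1 needs 225; the known cells sum to 194, so (1,5) = 31.
Row 2 needs 225; the known cells sum to 168, so (2,3) = 57.
Column 4 must total 225; the given cells sum to 188, so (5,4) = 37.
Using main diagonal: 47 + 41 + 45 + 49 + ? → (5,5) = 225 − 182 = 43.
Using anti-diagonal: 31 + 63 + 45 + 59 + ? → (4,2) = 225 − 198 = 27.
From row 5, 225 − (59 + 65 + 37 + 43) gives (5,3) = 21.
Using column 2: 53 + 41 + 27 + 65 + ? → (3,2) = 225 − 186 = 39.
Column 3 needs 225; the known cells sum to 192, so (4,3) = 33.
Column 5: 31 + 29 + 67 + 43 + ? = 225, so (4,5) = 55.
Using row 3: 39 + 45 + 51 + 67 + ? → (3,1) = 225 − 202 = 23.
From row 4, 225 − (27 + 33 + 49 + 55) gives (4,1) = 61.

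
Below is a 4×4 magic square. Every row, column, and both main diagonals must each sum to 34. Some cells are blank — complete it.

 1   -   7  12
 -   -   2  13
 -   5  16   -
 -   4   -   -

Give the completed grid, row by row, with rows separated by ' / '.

Row 1 needs 34; the known cells sum to 20, so (1,2) = 14.
The remaining cell in column 2 is (2,2) = 34 − 23 = 11.
Column 3: 7 + 2 + 16 + ? = 34, so (4,3) = 9.
Main diagonal needs 34; the known cells sum to 28, so (4,4) = 6.
Anti-diagonal must total 34; the given cells sum to 19, so (4,1) = 15.
Row 2: 11 + 2 + 13 + ? = 34, so (2,1) = 8.
Column 1 needs 34; the known cells sum to 24, so (3,1) = 10.
Using column 4: 12 + 13 + 6 + ? → (3,4) = 34 − 31 = 3.

1 14 7 12 / 8 11 2 13 / 10 5 16 3 / 15 4 9 6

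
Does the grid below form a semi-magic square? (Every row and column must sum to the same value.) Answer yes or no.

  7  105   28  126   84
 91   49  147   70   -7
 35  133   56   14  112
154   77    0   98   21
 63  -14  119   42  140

Row 1: 7 + 105 + 28 + 126 + 84 = 350.
Row 2: 91 + 49 + 147 + 70 + (-7) = 350.
Row 3: 35 + 133 + 56 + 14 + 112 = 350.
Row 4: 154 + 77 + 0 + 98 + 21 = 350.
Row 5: 63 + (-14) + 119 + 42 + 140 = 350.
Column 1: 7 + 91 + 35 + 154 + 63 = 350.
Column 2: 105 + 49 + 133 + 77 + (-14) = 350.
Column 3: 28 + 147 + 56 + 0 + 119 = 350.
Column 4: 126 + 70 + 14 + 98 + 42 = 350.
Column 5: 84 + (-7) + 112 + 21 + 140 = 350.
All lines sum to 350.

Yes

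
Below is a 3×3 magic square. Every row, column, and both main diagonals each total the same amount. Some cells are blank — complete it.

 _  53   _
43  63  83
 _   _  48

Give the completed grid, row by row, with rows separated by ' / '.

78 53 58 / 43 63 83 / 68 73 48

Row 2 is already complete: 43 + 63 + 83 = 189, so that is the magic constant.
From column 2, 189 − (53 + 63) gives (3,2) = 73.
Column 3 needs 189; the known cells sum to 131, so (1,3) = 58.
Main diagonal: 63 + 48 + ? = 189, so (1,1) = 78.
Anti-diagonal: 58 + 63 + ? = 189, so (3,1) = 68.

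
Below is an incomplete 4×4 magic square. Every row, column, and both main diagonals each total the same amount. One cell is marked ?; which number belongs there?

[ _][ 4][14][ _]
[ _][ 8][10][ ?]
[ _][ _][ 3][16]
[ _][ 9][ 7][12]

1

Column 3 is complete and sums to 34; that is the magic constant.
Using row 4: 9 + 7 + 12 + ? → (4,1) = 34 − 28 = 6.
Column 2 needs 34; the known cells sum to 21, so (3,2) = 13.
Main diagonal must total 34; the given cells sum to 23, so (1,1) = 11.
Anti-diagonal needs 34; the known cells sum to 29, so (1,4) = 5.
Row 3 must total 34; the given cells sum to 32, so (3,1) = 2.
The remaining cell in column 1 is (2,1) = 34 − 19 = 15.
From column 4, 34 − (5 + 16 + 12) gives (2,4) = 1.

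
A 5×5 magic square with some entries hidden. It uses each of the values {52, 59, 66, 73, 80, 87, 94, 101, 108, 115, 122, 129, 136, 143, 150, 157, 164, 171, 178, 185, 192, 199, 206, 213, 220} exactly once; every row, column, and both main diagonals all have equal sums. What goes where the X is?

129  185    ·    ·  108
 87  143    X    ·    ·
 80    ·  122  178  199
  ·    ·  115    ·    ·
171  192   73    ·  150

164

The 25 entries sum to 3400, so each line sums to 3400/5 = 680.
Using row 3: 80 + 122 + 178 + 199 + ? → (3,2) = 680 − 579 = 101.
Row 5: 171 + 192 + 73 + 150 + ? = 680, so (5,4) = 94.
The remaining cell in column 1 is (4,1) = 680 − 467 = 213.
Using column 2: 185 + 143 + 101 + 192 + ? → (4,2) = 680 − 621 = 59.
Using main diagonal: 129 + 143 + 122 + 150 + ? → (4,4) = 680 − 544 = 136.
Anti-diagonal: 108 + 122 + 59 + 171 + ? = 680, so (2,4) = 220.
Row 4 must total 680; the given cells sum to 523, so (4,5) = 157.
Using column 4: 220 + 178 + 136 + 94 + ? → (1,4) = 680 − 628 = 52.
The remaining cell in column 5 is (2,5) = 680 − 614 = 66.
Using row 1: 129 + 185 + 52 + 108 + ? → (1,3) = 680 − 474 = 206.
Row 2 must total 680; the given cells sum to 516, so (2,3) = 164.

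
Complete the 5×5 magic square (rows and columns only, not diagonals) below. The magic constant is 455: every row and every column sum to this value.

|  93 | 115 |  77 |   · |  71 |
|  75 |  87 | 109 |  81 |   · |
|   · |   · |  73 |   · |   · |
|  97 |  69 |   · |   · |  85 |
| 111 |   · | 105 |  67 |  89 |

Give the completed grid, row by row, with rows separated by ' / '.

93 115 77 99 71 / 75 87 109 81 103 / 79 101 73 95 107 / 97 69 91 113 85 / 111 83 105 67 89

Row 1 needs 455; the known cells sum to 356, so (1,4) = 99.
Row 2: 75 + 87 + 109 + 81 + ? = 455, so (2,5) = 103.
Row 5 needs 455; the known cells sum to 372, so (5,2) = 83.
The remaining cell in column 1 is (3,1) = 455 − 376 = 79.
Column 2 needs 455; the known cells sum to 354, so (3,2) = 101.
From column 3, 455 − (77 + 109 + 73 + 105) gives (4,3) = 91.
Column 5: 71 + 103 + 85 + 89 + ? = 455, so (3,5) = 107.
Row 3 needs 455; the known cells sum to 360, so (3,4) = 95.
Row 4 needs 455; the known cells sum to 342, so (4,4) = 113.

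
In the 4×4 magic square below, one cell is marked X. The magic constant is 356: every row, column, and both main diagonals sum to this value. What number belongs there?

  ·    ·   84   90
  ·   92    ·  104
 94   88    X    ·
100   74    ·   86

The remaining cell in row 4 is (4,3) = 356 − 260 = 96.
Column 2 needs 356; the known cells sum to 254, so (1,2) = 102.
Column 4 must total 356; the given cells sum to 280, so (3,4) = 76.
Anti-diagonal must total 356; the given cells sum to 278, so (2,3) = 78.
Using row 1: 102 + 84 + 90 + ? → (1,1) = 356 − 276 = 80.
Row 2 must total 356; the given cells sum to 274, so (2,1) = 82.
From row 3, 356 − (94 + 88 + 76) gives (3,3) = 98.

98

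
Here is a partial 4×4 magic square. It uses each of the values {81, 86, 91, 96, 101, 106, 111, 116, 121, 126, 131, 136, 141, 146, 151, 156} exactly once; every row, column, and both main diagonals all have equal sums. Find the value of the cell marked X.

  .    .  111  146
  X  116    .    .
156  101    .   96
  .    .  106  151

141

The 16 entries sum to 1896, so each line sums to 1896/4 = 474.
Using row 3: 156 + 101 + 96 + ? → (3,3) = 474 − 353 = 121.
From column 3, 474 − (111 + 121 + 106) gives (2,3) = 136.
From column 4, 474 − (146 + 96 + 151) gives (2,4) = 81.
The remaining cell in main diagonal is (1,1) = 474 − 388 = 86.
The remaining cell in anti-diagonal is (4,1) = 474 − 383 = 91.
From row 1, 474 − (86 + 111 + 146) gives (1,2) = 131.
Row 2: 116 + 136 + 81 + ? = 474, so (2,1) = 141.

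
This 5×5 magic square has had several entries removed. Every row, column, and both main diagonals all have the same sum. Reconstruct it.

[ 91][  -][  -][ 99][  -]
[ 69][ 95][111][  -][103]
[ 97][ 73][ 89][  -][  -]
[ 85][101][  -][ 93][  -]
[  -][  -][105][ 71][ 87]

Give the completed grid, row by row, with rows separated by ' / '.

Main diagonal is already complete: 91 + 95 + 89 + 93 + 87 = 455, so that is the magic constant.
Using row 2: 69 + 95 + 111 + 103 + ? → (2,4) = 455 − 378 = 77.
Column 1 needs 455; the known cells sum to 342, so (5,1) = 113.
The remaining cell in column 4 is (3,4) = 455 − 340 = 115.
Anti-diagonal must total 455; the given cells sum to 380, so (1,5) = 75.
Row 3 must total 455; the given cells sum to 374, so (3,5) = 81.
Row 5: 113 + 105 + 71 + 87 + ? = 455, so (5,2) = 79.
Column 2 must total 455; the given cells sum to 348, so (1,2) = 107.
Column 5 needs 455; the known cells sum to 346, so (4,5) = 109.
From row 1, 455 − (91 + 107 + 99 + 75) gives (1,3) = 83.
Row 4 must total 455; the given cells sum to 388, so (4,3) = 67.

91 107 83 99 75 / 69 95 111 77 103 / 97 73 89 115 81 / 85 101 67 93 109 / 113 79 105 71 87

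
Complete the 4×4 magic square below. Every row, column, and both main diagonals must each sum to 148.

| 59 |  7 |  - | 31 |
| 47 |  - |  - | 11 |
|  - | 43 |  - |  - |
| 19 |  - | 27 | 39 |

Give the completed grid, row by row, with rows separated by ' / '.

The remaining cell in row 1 is (1,3) = 148 − 97 = 51.
From row 4, 148 − (19 + 27 + 39) gives (4,2) = 63.
Column 1 needs 148; the known cells sum to 125, so (3,1) = 23.
Using column 2: 7 + 43 + 63 + ? → (2,2) = 148 − 113 = 35.
Column 4: 31 + 11 + 39 + ? = 148, so (3,4) = 67.
From main diagonal, 148 − (59 + 35 + 39) gives (3,3) = 15.
From anti-diagonal, 148 − (31 + 43 + 19) gives (2,3) = 55.

59 7 51 31 / 47 35 55 11 / 23 43 15 67 / 19 63 27 39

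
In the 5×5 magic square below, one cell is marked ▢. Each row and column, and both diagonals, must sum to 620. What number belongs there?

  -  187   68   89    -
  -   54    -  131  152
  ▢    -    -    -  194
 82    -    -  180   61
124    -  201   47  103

From row 5, 620 − (124 + 201 + 47 + 103) gives (5,2) = 145.
Column 4 needs 620; the known cells sum to 447, so (3,4) = 173.
Using column 5: 152 + 194 + 61 + 103 + ? → (1,5) = 620 − 510 = 110.
Row 1: 187 + 68 + 89 + 110 + ? = 620, so (1,1) = 166.
Main diagonal must total 620; the given cells sum to 503, so (3,3) = 117.
Using anti-diagonal: 110 + 131 + 117 + 124 + ? → (4,2) = 620 − 482 = 138.
Row 4 needs 620; the known cells sum to 461, so (4,3) = 159.
Using column 2: 187 + 54 + 138 + 145 + ? → (3,2) = 620 − 524 = 96.
Column 3: 68 + 117 + 159 + 201 + ? = 620, so (2,3) = 75.
The remaining cell in row 2 is (2,1) = 620 − 412 = 208.
Using row 3: 96 + 117 + 173 + 194 + ? → (3,1) = 620 − 580 = 40.

40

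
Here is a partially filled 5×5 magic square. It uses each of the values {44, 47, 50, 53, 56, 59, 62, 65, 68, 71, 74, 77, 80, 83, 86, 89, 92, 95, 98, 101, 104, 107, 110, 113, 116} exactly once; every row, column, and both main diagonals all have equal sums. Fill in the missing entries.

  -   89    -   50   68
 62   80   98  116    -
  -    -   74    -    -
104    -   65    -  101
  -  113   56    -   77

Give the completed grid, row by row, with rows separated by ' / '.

The 25 entries sum to 2000, so each line sums to 2000/5 = 400.
From row 2, 400 − (62 + 80 + 98 + 116) gives (2,5) = 44.
From column 3, 400 − (98 + 74 + 65 + 56) gives (1,3) = 107.
The remaining cell in column 5 is (3,5) = 400 − 290 = 110.
From row 1, 400 − (89 + 107 + 50 + 68) gives (1,1) = 86.
Main diagonal needs 400; the known cells sum to 317, so (4,4) = 83.
Row 4 must total 400; the given cells sum to 353, so (4,2) = 47.
The remaining cell in column 2 is (3,2) = 400 − 329 = 71.
The remaining cell in anti-diagonal is (5,1) = 400 − 305 = 95.
Using row 5: 95 + 113 + 56 + 77 + ? → (5,4) = 400 − 341 = 59.
Column 1: 86 + 62 + 104 + 95 + ? = 400, so (3,1) = 53.
Column 4 must total 400; the given cells sum to 308, so (3,4) = 92.

86 89 107 50 68 / 62 80 98 116 44 / 53 71 74 92 110 / 104 47 65 83 101 / 95 113 56 59 77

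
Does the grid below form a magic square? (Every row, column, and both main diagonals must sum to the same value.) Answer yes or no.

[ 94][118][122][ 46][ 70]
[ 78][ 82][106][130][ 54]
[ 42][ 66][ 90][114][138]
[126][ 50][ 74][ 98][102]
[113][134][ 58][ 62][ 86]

Row 1: 94 + 118 + 122 + 46 + 70 = 450.
Row 2: 78 + 82 + 106 + 130 + 54 = 450.
Row 3: 42 + 66 + 90 + 114 + 138 = 450.
Row 4: 126 + 50 + 74 + 98 + 102 = 450.
Row 5: 113 + 134 + 58 + 62 + 86 = 453.
Column 1: 94 + 78 + 42 + 126 + 113 = 453.
Column 2: 118 + 82 + 66 + 50 + 134 = 450.
Column 3: 122 + 106 + 90 + 74 + 58 = 450.
Column 4: 46 + 130 + 114 + 98 + 62 = 450.
Column 5: 70 + 54 + 138 + 102 + 86 = 450.
Main diagonal: 94 + 82 + 90 + 98 + 86 = 450.
Anti-diagonal: 70 + 130 + 90 + 50 + 113 = 453.

No — column 1 sums to 453 but column 2 sums to 450.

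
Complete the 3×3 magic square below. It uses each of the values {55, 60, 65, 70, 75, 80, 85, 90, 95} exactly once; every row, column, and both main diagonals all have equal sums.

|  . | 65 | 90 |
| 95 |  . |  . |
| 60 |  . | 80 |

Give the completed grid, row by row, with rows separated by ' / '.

The 9 entries sum to 675, so each line sums to 675/3 = 225.
The remaining cell in row 1 is (1,1) = 225 − 155 = 70.
Row 3 needs 225; the known cells sum to 140, so (3,2) = 85.
Column 2: 65 + 85 + ? = 225, so (2,2) = 75.
Using column 3: 90 + 80 + ? → (2,3) = 225 − 170 = 55.

70 65 90 / 95 75 55 / 60 85 80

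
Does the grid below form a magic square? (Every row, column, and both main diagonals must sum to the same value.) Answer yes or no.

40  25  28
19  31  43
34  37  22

Yes

Row 1: 40 + 25 + 28 = 93.
Row 2: 19 + 31 + 43 = 93.
Row 3: 34 + 37 + 22 = 93.
Column 1: 40 + 19 + 34 = 93.
Column 2: 25 + 31 + 37 = 93.
Column 3: 28 + 43 + 22 = 93.
Main diagonal: 40 + 31 + 22 = 93.
Anti-diagonal: 28 + 31 + 34 = 93.
All lines sum to 93.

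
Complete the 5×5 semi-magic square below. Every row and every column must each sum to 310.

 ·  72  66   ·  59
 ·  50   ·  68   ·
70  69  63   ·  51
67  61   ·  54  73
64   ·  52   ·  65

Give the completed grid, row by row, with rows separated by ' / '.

Row 3 needs 310; the known cells sum to 253, so (3,4) = 57.
Row 4 must total 310; the given cells sum to 255, so (4,3) = 55.
Column 2 needs 310; the known cells sum to 252, so (5,2) = 58.
Column 3 must total 310; the given cells sum to 236, so (2,3) = 74.
Using column 5: 59 + 51 + 73 + 65 + ? → (2,5) = 310 − 248 = 62.
Row 2 must total 310; the given cells sum to 254, so (2,1) = 56.
The remaining cell in row 5 is (5,4) = 310 − 239 = 71.
Column 1 must total 310; the given cells sum to 257, so (1,1) = 53.
Column 4: 68 + 57 + 54 + 71 + ? = 310, so (1,4) = 60.

53 72 66 60 59 / 56 50 74 68 62 / 70 69 63 57 51 / 67 61 55 54 73 / 64 58 52 71 65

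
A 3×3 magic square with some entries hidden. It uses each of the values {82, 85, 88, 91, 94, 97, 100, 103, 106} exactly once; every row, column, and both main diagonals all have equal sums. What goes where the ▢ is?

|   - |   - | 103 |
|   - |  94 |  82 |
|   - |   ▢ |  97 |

100

The 9 entries sum to 846, so each line sums to 846/3 = 282.
Row 2 must total 282; the given cells sum to 176, so (2,1) = 106.
Main diagonal must total 282; the given cells sum to 191, so (1,1) = 91.
Anti-diagonal must total 282; the given cells sum to 197, so (3,1) = 85.
Row 1: 91 + 103 + ? = 282, so (1,2) = 88.
Using row 3: 85 + 97 + ? → (3,2) = 282 − 182 = 100.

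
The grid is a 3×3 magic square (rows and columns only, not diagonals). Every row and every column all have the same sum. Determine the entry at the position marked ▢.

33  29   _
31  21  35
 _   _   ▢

27

Row 2 is complete and sums to 87; that is the magic constant.
The remaining cell in row 1 is (1,3) = 87 − 62 = 25.
Column 1 needs 87; the known cells sum to 64, so (3,1) = 23.
Column 2: 29 + 21 + ? = 87, so (3,2) = 37.
From column 3, 87 − (25 + 35) gives (3,3) = 27.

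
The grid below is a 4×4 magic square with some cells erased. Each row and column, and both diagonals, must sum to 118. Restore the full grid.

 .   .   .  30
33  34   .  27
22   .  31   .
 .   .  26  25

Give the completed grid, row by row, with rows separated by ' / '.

Row 2: 33 + 34 + 27 + ? = 118, so (2,3) = 24.
Column 3 must total 118; the given cells sum to 81, so (1,3) = 37.
Using column 4: 30 + 27 + 25 + ? → (3,4) = 118 − 82 = 36.
Main diagonal needs 118; the known cells sum to 90, so (1,1) = 28.
From row 1, 118 − (28 + 37 + 30) gives (1,2) = 23.
From row 3, 118 − (22 + 31 + 36) gives (3,2) = 29.
Using column 1: 28 + 33 + 22 + ? → (4,1) = 118 − 83 = 35.
Column 2 needs 118; the known cells sum to 86, so (4,2) = 32.

28 23 37 30 / 33 34 24 27 / 22 29 31 36 / 35 32 26 25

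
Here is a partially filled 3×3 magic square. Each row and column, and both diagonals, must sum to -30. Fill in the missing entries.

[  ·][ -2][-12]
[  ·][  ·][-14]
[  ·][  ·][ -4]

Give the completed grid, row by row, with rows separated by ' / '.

Row 1 must total -30; the given cells sum to -14, so (1,1) = -16.
From main diagonal, -30 − (-16 + (-4)) gives (2,2) = -10.
The remaining cell in anti-diagonal is (3,1) = -30 − (-22) = -8.
Using row 2: -10 + (-14) + ? → (2,1) = -30 − (-24) = -6.
Row 3 must total -30; the given cells sum to -12, so (3,2) = -18.

-16 -2 -12 / -6 -10 -14 / -8 -18 -4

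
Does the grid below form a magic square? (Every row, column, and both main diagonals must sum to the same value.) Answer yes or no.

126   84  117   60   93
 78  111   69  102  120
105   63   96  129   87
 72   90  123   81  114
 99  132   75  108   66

Row 1: 126 + 84 + 117 + 60 + 93 = 480.
Row 2: 78 + 111 + 69 + 102 + 120 = 480.
Row 3: 105 + 63 + 96 + 129 + 87 = 480.
Row 4: 72 + 90 + 123 + 81 + 114 = 480.
Row 5: 99 + 132 + 75 + 108 + 66 = 480.
Column 1: 126 + 78 + 105 + 72 + 99 = 480.
Column 2: 84 + 111 + 63 + 90 + 132 = 480.
Column 3: 117 + 69 + 96 + 123 + 75 = 480.
Column 4: 60 + 102 + 129 + 81 + 108 = 480.
Column 5: 93 + 120 + 87 + 114 + 66 = 480.
Main diagonal: 126 + 111 + 96 + 81 + 66 = 480.
Anti-diagonal: 93 + 102 + 96 + 90 + 99 = 480.
All lines sum to 480.

Yes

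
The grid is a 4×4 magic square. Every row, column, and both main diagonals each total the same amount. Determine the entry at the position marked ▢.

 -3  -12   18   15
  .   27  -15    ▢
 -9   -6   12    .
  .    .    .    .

Row 1 is complete and sums to 18; that is the magic constant.
Using row 3: -9 + (-6) + 12 + ? → (3,4) = 18 − (-3) = 21.
Using column 2: -12 + 27 + (-6) + ? → (4,2) = 18 − 9 = 9.
Column 3 needs 18; the known cells sum to 15, so (4,3) = 3.
Using main diagonal: -3 + 27 + 12 + ? → (4,4) = 18 − 36 = -18.
Using anti-diagonal: 15 + (-15) + (-6) + ? → (4,1) = 18 − (-6) = 24.
Column 1 needs 18; the known cells sum to 12, so (2,1) = 6.
Column 4 must total 18; the given cells sum to 18, so (2,4) = 0.

0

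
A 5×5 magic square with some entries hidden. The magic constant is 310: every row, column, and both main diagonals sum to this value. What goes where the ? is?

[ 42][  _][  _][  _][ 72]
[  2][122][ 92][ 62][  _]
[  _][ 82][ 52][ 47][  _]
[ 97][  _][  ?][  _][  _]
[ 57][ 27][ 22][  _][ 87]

37

Row 2: 2 + 122 + 92 + 62 + ? = 310, so (2,5) = 32.
Using row 5: 57 + 27 + 22 + 87 + ? → (5,4) = 310 − 193 = 117.
Using column 1: 42 + 2 + 97 + 57 + ? → (3,1) = 310 − 198 = 112.
From main diagonal, 310 − (42 + 122 + 52 + 87) gives (4,4) = 7.
Anti-diagonal: 72 + 62 + 52 + 57 + ? = 310, so (4,2) = 67.
The remaining cell in row 3 is (3,5) = 310 − 293 = 17.
Column 2 must total 310; the given cells sum to 298, so (1,2) = 12.
The remaining cell in column 4 is (1,4) = 310 − 233 = 77.
Column 5 needs 310; the known cells sum to 208, so (4,5) = 102.
Using row 1: 42 + 12 + 77 + 72 + ? → (1,3) = 310 − 203 = 107.
The remaining cell in row 4 is (4,3) = 310 − 273 = 37.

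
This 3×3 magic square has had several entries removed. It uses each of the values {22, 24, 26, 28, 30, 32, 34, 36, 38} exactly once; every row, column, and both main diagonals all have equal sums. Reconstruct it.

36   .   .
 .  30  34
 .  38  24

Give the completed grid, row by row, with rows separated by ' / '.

36 22 32 / 26 30 34 / 28 38 24

The 9 entries sum to 270, so each line sums to 270/3 = 90.
Row 2 needs 90; the known cells sum to 64, so (2,1) = 26.
Using row 3: 38 + 24 + ? → (3,1) = 90 − 62 = 28.
Column 2: 30 + 38 + ? = 90, so (1,2) = 22.
The remaining cell in column 3 is (1,3) = 90 − 58 = 32.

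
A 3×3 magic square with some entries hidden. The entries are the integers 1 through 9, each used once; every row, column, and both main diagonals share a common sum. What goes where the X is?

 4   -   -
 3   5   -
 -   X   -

The entries are 1 through 9, which sum to 45, so each line sums to 45/3 = 15.
From row 2, 15 − (3 + 5) gives (2,3) = 7.
Column 1: 4 + 3 + ? = 15, so (3,1) = 8.
From main diagonal, 15 − (4 + 5) gives (3,3) = 6.
Anti-diagonal must total 15; the given cells sum to 13, so (1,3) = 2.
Row 1: 4 + 2 + ? = 15, so (1,2) = 9.
The remaining cell in row 3 is (3,2) = 15 − 14 = 1.

1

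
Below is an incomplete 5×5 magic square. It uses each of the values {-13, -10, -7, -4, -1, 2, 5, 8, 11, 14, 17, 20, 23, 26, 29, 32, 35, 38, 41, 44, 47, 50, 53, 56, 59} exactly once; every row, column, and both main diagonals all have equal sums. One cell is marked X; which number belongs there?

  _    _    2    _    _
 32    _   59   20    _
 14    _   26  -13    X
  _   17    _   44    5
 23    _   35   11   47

38

The 25 entries sum to 575, so each line sums to 575/5 = 115.
Row 5: 23 + 35 + 11 + 47 + ? = 115, so (5,2) = -1.
From column 3, 115 − (2 + 59 + 26 + 35) gives (4,3) = -7.
Column 4 must total 115; the given cells sum to 62, so (1,4) = 53.
Anti-diagonal needs 115; the known cells sum to 86, so (1,5) = 29.
Row 4: 17 + (-7) + 44 + 5 + ? = 115, so (4,1) = 56.
Column 1: 32 + 14 + 56 + 23 + ? = 115, so (1,1) = -10.
Main diagonal: -10 + 26 + 44 + 47 + ? = 115, so (2,2) = 8.
Row 1 needs 115; the known cells sum to 74, so (1,2) = 41.
From row 2, 115 − (32 + 8 + 59 + 20) gives (2,5) = -4.
The remaining cell in column 2 is (3,2) = 115 − 65 = 50.
Using column 5: 29 + (-4) + 5 + 47 + ? → (3,5) = 115 − 77 = 38.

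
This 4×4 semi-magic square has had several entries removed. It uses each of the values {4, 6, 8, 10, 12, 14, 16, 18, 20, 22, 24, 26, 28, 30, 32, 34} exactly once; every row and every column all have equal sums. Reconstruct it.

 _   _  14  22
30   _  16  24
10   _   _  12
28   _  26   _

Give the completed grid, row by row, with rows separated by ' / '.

The 16 entries sum to 304, so each line sums to 304/4 = 76.
From row 2, 76 − (30 + 16 + 24) gives (2,2) = 6.
The remaining cell in column 1 is (1,1) = 76 − 68 = 8.
Using column 3: 14 + 16 + 26 + ? → (3,3) = 76 − 56 = 20.
The remaining cell in column 4 is (4,4) = 76 − 58 = 18.
Row 1 needs 76; the known cells sum to 44, so (1,2) = 32.
The remaining cell in row 3 is (3,2) = 76 − 42 = 34.
Row 4: 28 + 26 + 18 + ? = 76, so (4,2) = 4.

8 32 14 22 / 30 6 16 24 / 10 34 20 12 / 28 4 26 18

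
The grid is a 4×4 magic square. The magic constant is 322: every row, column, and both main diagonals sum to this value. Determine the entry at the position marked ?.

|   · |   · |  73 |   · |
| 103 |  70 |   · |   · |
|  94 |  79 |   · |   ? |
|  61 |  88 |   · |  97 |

From row 4, 322 − (61 + 88 + 97) gives (4,3) = 76.
From column 1, 322 − (103 + 94 + 61) gives (1,1) = 64.
Column 2 must total 322; the given cells sum to 237, so (1,2) = 85.
The remaining cell in main diagonal is (3,3) = 322 − 231 = 91.
Row 1 needs 322; the known cells sum to 222, so (1,4) = 100.
Row 3 needs 322; the known cells sum to 264, so (3,4) = 58.

58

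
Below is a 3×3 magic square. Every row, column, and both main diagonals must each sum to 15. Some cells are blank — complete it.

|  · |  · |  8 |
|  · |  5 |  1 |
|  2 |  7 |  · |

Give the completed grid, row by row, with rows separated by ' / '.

4 3 8 / 9 5 1 / 2 7 6

Row 2 needs 15; the known cells sum to 6, so (2,1) = 9.
Row 3 must total 15; the given cells sum to 9, so (3,3) = 6.
Column 1 needs 15; the known cells sum to 11, so (1,1) = 4.
Column 2 needs 15; the known cells sum to 12, so (1,2) = 3.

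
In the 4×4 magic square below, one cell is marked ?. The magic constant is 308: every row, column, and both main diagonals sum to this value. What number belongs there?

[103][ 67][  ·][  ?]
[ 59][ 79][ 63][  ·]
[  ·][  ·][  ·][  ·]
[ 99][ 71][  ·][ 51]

The remaining cell in row 2 is (2,4) = 308 − 201 = 107.
Row 4 needs 308; the known cells sum to 221, so (4,3) = 87.
Column 1: 103 + 59 + 99 + ? = 308, so (3,1) = 47.
Column 2 must total 308; the given cells sum to 217, so (3,2) = 91.
The remaining cell in main diagonal is (3,3) = 308 − 233 = 75.
Anti-diagonal needs 308; the known cells sum to 253, so (1,4) = 55.

55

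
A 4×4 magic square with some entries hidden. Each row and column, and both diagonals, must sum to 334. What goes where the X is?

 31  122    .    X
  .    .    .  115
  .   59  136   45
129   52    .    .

Using row 3: 59 + 136 + 45 + ? → (3,1) = 334 − 240 = 94.
The remaining cell in column 1 is (2,1) = 334 − 254 = 80.
Column 2: 122 + 59 + 52 + ? = 334, so (2,2) = 101.
Main diagonal: 31 + 101 + 136 + ? = 334, so (4,4) = 66.
From row 2, 334 − (80 + 101 + 115) gives (2,3) = 38.
The remaining cell in row 4 is (4,3) = 334 − 247 = 87.
Column 3 needs 334; the known cells sum to 261, so (1,3) = 73.
Column 4 must total 334; the given cells sum to 226, so (1,4) = 108.

108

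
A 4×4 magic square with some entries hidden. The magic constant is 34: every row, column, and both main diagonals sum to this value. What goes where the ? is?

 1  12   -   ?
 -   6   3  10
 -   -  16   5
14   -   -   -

Using row 2: 6 + 3 + 10 + ? → (2,1) = 34 − 19 = 15.
Column 1 must total 34; the given cells sum to 30, so (3,1) = 4.
Main diagonal: 1 + 6 + 16 + ? = 34, so (4,4) = 11.
Row 3 needs 34; the known cells sum to 25, so (3,2) = 9.
From column 2, 34 − (12 + 6 + 9) gives (4,2) = 7.
Column 4 must total 34; the given cells sum to 26, so (1,4) = 8.

8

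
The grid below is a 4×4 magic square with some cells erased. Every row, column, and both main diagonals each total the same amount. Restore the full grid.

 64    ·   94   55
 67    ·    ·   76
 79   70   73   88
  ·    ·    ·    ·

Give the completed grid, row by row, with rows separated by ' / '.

64 97 94 55 / 67 82 85 76 / 79 70 73 88 / 100 61 58 91

Row 3 is already complete: 79 + 70 + 73 + 88 = 310, so that is the magic constant.
The remaining cell in row 1 is (1,2) = 310 − 213 = 97.
Column 1 must total 310; the given cells sum to 210, so (4,1) = 100.
From column 4, 310 − (55 + 76 + 88) gives (4,4) = 91.
Main diagonal: 64 + 73 + 91 + ? = 310, so (2,2) = 82.
Anti-diagonal needs 310; the known cells sum to 225, so (2,3) = 85.
Column 2 must total 310; the given cells sum to 249, so (4,2) = 61.
Column 3 needs 310; the known cells sum to 252, so (4,3) = 58.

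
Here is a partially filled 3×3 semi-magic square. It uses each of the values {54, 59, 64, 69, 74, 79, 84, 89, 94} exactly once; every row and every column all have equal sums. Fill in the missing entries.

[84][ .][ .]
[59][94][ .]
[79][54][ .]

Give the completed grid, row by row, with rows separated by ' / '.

The 9 entries sum to 666, so each line sums to 666/3 = 222.
Row 2 must total 222; the given cells sum to 153, so (2,3) = 69.
The remaining cell in row 3 is (3,3) = 222 − 133 = 89.
From column 2, 222 − (94 + 54) gives (1,2) = 74.
Column 3 must total 222; the given cells sum to 158, so (1,3) = 64.

84 74 64 / 59 94 69 / 79 54 89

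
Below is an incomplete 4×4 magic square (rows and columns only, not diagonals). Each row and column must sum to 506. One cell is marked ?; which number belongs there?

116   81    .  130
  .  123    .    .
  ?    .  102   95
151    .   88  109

The remaining cell in row 1 is (1,3) = 506 − 327 = 179.
Row 4 needs 506; the known cells sum to 348, so (4,2) = 158.
Column 2: 81 + 123 + 158 + ? = 506, so (3,2) = 144.
Column 3 needs 506; the known cells sum to 369, so (2,3) = 137.
Column 4: 130 + 95 + 109 + ? = 506, so (2,4) = 172.
Using row 2: 123 + 137 + 172 + ? → (2,1) = 506 − 432 = 74.
Row 3: 144 + 102 + 95 + ? = 506, so (3,1) = 165.

165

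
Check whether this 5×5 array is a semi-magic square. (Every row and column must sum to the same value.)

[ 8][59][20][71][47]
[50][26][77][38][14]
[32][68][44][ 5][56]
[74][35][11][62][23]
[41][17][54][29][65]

Row 1: 8 + 59 + 20 + 71 + 47 = 205.
Row 2: 50 + 26 + 77 + 38 + 14 = 205.
Row 3: 32 + 68 + 44 + 5 + 56 = 205.
Row 4: 74 + 35 + 11 + 62 + 23 = 205.
Row 5: 41 + 17 + 54 + 29 + 65 = 206.
Column 1: 8 + 50 + 32 + 74 + 41 = 205.
Column 2: 59 + 26 + 68 + 35 + 17 = 205.
Column 3: 20 + 77 + 44 + 11 + 54 = 206.
Column 4: 71 + 38 + 5 + 62 + 29 = 205.
Column 5: 47 + 14 + 56 + 23 + 65 = 205.

No — column 3 sums to 206 but row 1 sums to 205.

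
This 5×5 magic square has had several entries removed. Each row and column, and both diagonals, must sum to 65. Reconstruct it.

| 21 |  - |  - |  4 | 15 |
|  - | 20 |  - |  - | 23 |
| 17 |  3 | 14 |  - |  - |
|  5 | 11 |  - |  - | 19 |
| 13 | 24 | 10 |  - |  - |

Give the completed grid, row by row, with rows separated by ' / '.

The remaining cell in column 1 is (2,1) = 65 − 56 = 9.
Using column 2: 20 + 3 + 11 + 24 + ? → (1,2) = 65 − 58 = 7.
Anti-diagonal must total 65; the given cells sum to 53, so (2,4) = 12.
From row 1, 65 − (21 + 7 + 4 + 15) gives (1,3) = 18.
Row 2 must total 65; the given cells sum to 64, so (2,3) = 1.
From column 3, 65 − (18 + 1 + 14 + 10) gives (4,3) = 22.
The remaining cell in row 4 is (4,4) = 65 − 57 = 8.
Using main diagonal: 21 + 20 + 14 + 8 + ? → (5,5) = 65 − 63 = 2.
Row 5: 13 + 24 + 10 + 2 + ? = 65, so (5,4) = 16.
Column 4 must total 65; the given cells sum to 40, so (3,4) = 25.
From column 5, 65 − (15 + 23 + 19 + 2) gives (3,5) = 6.

21 7 18 4 15 / 9 20 1 12 23 / 17 3 14 25 6 / 5 11 22 8 19 / 13 24 10 16 2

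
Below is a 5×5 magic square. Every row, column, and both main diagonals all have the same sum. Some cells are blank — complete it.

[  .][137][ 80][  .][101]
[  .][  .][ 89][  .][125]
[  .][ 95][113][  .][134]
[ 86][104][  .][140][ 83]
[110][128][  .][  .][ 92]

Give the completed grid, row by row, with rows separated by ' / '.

119 137 80 98 101 / 143 71 89 107 125 / 77 95 113 116 134 / 86 104 122 140 83 / 110 128 131 74 92

Column 5 is already complete: 101 + 125 + 134 + 83 + 92 = 535, so that is the magic constant.
The remaining cell in row 4 is (4,3) = 535 − 413 = 122.
Column 2 needs 535; the known cells sum to 464, so (2,2) = 71.
The remaining cell in column 3 is (5,3) = 535 − 404 = 131.
Main diagonal: 71 + 113 + 140 + 92 + ? = 535, so (1,1) = 119.
Using anti-diagonal: 101 + 113 + 104 + 110 + ? → (2,4) = 535 − 428 = 107.
Row 1 needs 535; the known cells sum to 437, so (1,4) = 98.
From row 2, 535 − (71 + 89 + 107 + 125) gives (2,1) = 143.
Row 5 needs 535; the known cells sum to 461, so (5,4) = 74.
Using column 1: 119 + 143 + 86 + 110 + ? → (3,1) = 535 − 458 = 77.
Column 4: 98 + 107 + 140 + 74 + ? = 535, so (3,4) = 116.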